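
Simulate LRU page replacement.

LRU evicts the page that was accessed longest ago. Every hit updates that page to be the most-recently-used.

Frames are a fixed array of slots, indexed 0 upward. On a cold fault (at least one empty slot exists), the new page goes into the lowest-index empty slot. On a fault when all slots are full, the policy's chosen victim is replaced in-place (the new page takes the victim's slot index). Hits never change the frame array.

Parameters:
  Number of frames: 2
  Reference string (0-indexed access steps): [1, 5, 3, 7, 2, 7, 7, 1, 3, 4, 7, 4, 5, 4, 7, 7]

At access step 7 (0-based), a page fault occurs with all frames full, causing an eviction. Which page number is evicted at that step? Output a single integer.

Answer: 2

Derivation:
Step 0: ref 1 -> FAULT, frames=[1,-]
Step 1: ref 5 -> FAULT, frames=[1,5]
Step 2: ref 3 -> FAULT, evict 1, frames=[3,5]
Step 3: ref 7 -> FAULT, evict 5, frames=[3,7]
Step 4: ref 2 -> FAULT, evict 3, frames=[2,7]
Step 5: ref 7 -> HIT, frames=[2,7]
Step 6: ref 7 -> HIT, frames=[2,7]
Step 7: ref 1 -> FAULT, evict 2, frames=[1,7]
At step 7: evicted page 2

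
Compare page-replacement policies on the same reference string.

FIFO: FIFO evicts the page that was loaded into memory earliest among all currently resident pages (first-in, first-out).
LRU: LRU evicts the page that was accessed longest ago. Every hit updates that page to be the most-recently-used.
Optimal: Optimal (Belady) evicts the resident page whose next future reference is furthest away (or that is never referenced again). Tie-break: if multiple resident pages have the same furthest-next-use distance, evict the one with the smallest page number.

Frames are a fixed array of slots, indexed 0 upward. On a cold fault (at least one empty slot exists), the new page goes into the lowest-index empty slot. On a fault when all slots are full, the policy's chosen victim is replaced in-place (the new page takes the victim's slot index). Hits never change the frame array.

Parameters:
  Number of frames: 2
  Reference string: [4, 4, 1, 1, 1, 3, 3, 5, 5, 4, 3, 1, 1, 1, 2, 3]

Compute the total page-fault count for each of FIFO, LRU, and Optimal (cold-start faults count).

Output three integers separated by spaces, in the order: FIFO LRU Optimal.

--- FIFO ---
  step 0: ref 4 -> FAULT, frames=[4,-] (faults so far: 1)
  step 1: ref 4 -> HIT, frames=[4,-] (faults so far: 1)
  step 2: ref 1 -> FAULT, frames=[4,1] (faults so far: 2)
  step 3: ref 1 -> HIT, frames=[4,1] (faults so far: 2)
  step 4: ref 1 -> HIT, frames=[4,1] (faults so far: 2)
  step 5: ref 3 -> FAULT, evict 4, frames=[3,1] (faults so far: 3)
  step 6: ref 3 -> HIT, frames=[3,1] (faults so far: 3)
  step 7: ref 5 -> FAULT, evict 1, frames=[3,5] (faults so far: 4)
  step 8: ref 5 -> HIT, frames=[3,5] (faults so far: 4)
  step 9: ref 4 -> FAULT, evict 3, frames=[4,5] (faults so far: 5)
  step 10: ref 3 -> FAULT, evict 5, frames=[4,3] (faults so far: 6)
  step 11: ref 1 -> FAULT, evict 4, frames=[1,3] (faults so far: 7)
  step 12: ref 1 -> HIT, frames=[1,3] (faults so far: 7)
  step 13: ref 1 -> HIT, frames=[1,3] (faults so far: 7)
  step 14: ref 2 -> FAULT, evict 3, frames=[1,2] (faults so far: 8)
  step 15: ref 3 -> FAULT, evict 1, frames=[3,2] (faults so far: 9)
  FIFO total faults: 9
--- LRU ---
  step 0: ref 4 -> FAULT, frames=[4,-] (faults so far: 1)
  step 1: ref 4 -> HIT, frames=[4,-] (faults so far: 1)
  step 2: ref 1 -> FAULT, frames=[4,1] (faults so far: 2)
  step 3: ref 1 -> HIT, frames=[4,1] (faults so far: 2)
  step 4: ref 1 -> HIT, frames=[4,1] (faults so far: 2)
  step 5: ref 3 -> FAULT, evict 4, frames=[3,1] (faults so far: 3)
  step 6: ref 3 -> HIT, frames=[3,1] (faults so far: 3)
  step 7: ref 5 -> FAULT, evict 1, frames=[3,5] (faults so far: 4)
  step 8: ref 5 -> HIT, frames=[3,5] (faults so far: 4)
  step 9: ref 4 -> FAULT, evict 3, frames=[4,5] (faults so far: 5)
  step 10: ref 3 -> FAULT, evict 5, frames=[4,3] (faults so far: 6)
  step 11: ref 1 -> FAULT, evict 4, frames=[1,3] (faults so far: 7)
  step 12: ref 1 -> HIT, frames=[1,3] (faults so far: 7)
  step 13: ref 1 -> HIT, frames=[1,3] (faults so far: 7)
  step 14: ref 2 -> FAULT, evict 3, frames=[1,2] (faults so far: 8)
  step 15: ref 3 -> FAULT, evict 1, frames=[3,2] (faults so far: 9)
  LRU total faults: 9
--- Optimal ---
  step 0: ref 4 -> FAULT, frames=[4,-] (faults so far: 1)
  step 1: ref 4 -> HIT, frames=[4,-] (faults so far: 1)
  step 2: ref 1 -> FAULT, frames=[4,1] (faults so far: 2)
  step 3: ref 1 -> HIT, frames=[4,1] (faults so far: 2)
  step 4: ref 1 -> HIT, frames=[4,1] (faults so far: 2)
  step 5: ref 3 -> FAULT, evict 1, frames=[4,3] (faults so far: 3)
  step 6: ref 3 -> HIT, frames=[4,3] (faults so far: 3)
  step 7: ref 5 -> FAULT, evict 3, frames=[4,5] (faults so far: 4)
  step 8: ref 5 -> HIT, frames=[4,5] (faults so far: 4)
  step 9: ref 4 -> HIT, frames=[4,5] (faults so far: 4)
  step 10: ref 3 -> FAULT, evict 4, frames=[3,5] (faults so far: 5)
  step 11: ref 1 -> FAULT, evict 5, frames=[3,1] (faults so far: 6)
  step 12: ref 1 -> HIT, frames=[3,1] (faults so far: 6)
  step 13: ref 1 -> HIT, frames=[3,1] (faults so far: 6)
  step 14: ref 2 -> FAULT, evict 1, frames=[3,2] (faults so far: 7)
  step 15: ref 3 -> HIT, frames=[3,2] (faults so far: 7)
  Optimal total faults: 7

Answer: 9 9 7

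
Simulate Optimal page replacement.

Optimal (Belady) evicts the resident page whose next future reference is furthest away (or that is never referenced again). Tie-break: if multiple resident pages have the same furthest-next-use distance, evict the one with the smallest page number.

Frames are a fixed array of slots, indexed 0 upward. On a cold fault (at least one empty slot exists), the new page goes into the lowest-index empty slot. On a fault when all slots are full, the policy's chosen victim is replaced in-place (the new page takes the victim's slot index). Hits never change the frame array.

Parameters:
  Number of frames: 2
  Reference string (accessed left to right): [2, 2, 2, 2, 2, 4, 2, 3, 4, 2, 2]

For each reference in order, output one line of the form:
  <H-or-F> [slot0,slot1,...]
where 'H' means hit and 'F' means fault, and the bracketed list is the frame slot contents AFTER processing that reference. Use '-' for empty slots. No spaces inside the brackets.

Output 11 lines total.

F [2,-]
H [2,-]
H [2,-]
H [2,-]
H [2,-]
F [2,4]
H [2,4]
F [3,4]
H [3,4]
F [2,4]
H [2,4]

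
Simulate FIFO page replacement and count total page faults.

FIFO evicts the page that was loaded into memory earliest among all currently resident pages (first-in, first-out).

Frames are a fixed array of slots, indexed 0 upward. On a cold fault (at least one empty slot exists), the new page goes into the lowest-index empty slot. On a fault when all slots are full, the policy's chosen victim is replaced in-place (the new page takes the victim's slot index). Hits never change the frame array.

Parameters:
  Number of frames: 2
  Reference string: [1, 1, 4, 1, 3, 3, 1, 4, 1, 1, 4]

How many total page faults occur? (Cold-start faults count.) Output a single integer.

Step 0: ref 1 → FAULT, frames=[1,-]
Step 1: ref 1 → HIT, frames=[1,-]
Step 2: ref 4 → FAULT, frames=[1,4]
Step 3: ref 1 → HIT, frames=[1,4]
Step 4: ref 3 → FAULT (evict 1), frames=[3,4]
Step 5: ref 3 → HIT, frames=[3,4]
Step 6: ref 1 → FAULT (evict 4), frames=[3,1]
Step 7: ref 4 → FAULT (evict 3), frames=[4,1]
Step 8: ref 1 → HIT, frames=[4,1]
Step 9: ref 1 → HIT, frames=[4,1]
Step 10: ref 4 → HIT, frames=[4,1]
Total faults: 5

Answer: 5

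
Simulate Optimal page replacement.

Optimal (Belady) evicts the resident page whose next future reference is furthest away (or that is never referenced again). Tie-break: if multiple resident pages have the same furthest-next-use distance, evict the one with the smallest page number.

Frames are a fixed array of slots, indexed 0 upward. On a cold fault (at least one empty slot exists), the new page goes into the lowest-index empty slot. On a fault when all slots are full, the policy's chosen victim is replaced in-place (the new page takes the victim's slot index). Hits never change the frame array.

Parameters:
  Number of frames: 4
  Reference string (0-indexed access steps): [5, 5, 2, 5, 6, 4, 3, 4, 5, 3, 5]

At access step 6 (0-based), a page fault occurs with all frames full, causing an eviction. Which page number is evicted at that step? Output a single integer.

Step 0: ref 5 -> FAULT, frames=[5,-,-,-]
Step 1: ref 5 -> HIT, frames=[5,-,-,-]
Step 2: ref 2 -> FAULT, frames=[5,2,-,-]
Step 3: ref 5 -> HIT, frames=[5,2,-,-]
Step 4: ref 6 -> FAULT, frames=[5,2,6,-]
Step 5: ref 4 -> FAULT, frames=[5,2,6,4]
Step 6: ref 3 -> FAULT, evict 2, frames=[5,3,6,4]
At step 6: evicted page 2

Answer: 2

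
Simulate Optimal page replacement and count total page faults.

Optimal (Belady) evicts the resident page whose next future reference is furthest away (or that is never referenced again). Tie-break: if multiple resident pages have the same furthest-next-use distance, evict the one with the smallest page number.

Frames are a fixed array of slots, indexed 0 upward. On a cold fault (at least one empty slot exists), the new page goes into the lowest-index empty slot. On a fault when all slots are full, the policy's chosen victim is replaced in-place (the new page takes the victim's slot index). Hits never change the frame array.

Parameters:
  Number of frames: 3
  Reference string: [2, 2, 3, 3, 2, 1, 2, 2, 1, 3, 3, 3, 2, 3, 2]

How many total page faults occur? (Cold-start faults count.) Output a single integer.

Answer: 3

Derivation:
Step 0: ref 2 → FAULT, frames=[2,-,-]
Step 1: ref 2 → HIT, frames=[2,-,-]
Step 2: ref 3 → FAULT, frames=[2,3,-]
Step 3: ref 3 → HIT, frames=[2,3,-]
Step 4: ref 2 → HIT, frames=[2,3,-]
Step 5: ref 1 → FAULT, frames=[2,3,1]
Step 6: ref 2 → HIT, frames=[2,3,1]
Step 7: ref 2 → HIT, frames=[2,3,1]
Step 8: ref 1 → HIT, frames=[2,3,1]
Step 9: ref 3 → HIT, frames=[2,3,1]
Step 10: ref 3 → HIT, frames=[2,3,1]
Step 11: ref 3 → HIT, frames=[2,3,1]
Step 12: ref 2 → HIT, frames=[2,3,1]
Step 13: ref 3 → HIT, frames=[2,3,1]
Step 14: ref 2 → HIT, frames=[2,3,1]
Total faults: 3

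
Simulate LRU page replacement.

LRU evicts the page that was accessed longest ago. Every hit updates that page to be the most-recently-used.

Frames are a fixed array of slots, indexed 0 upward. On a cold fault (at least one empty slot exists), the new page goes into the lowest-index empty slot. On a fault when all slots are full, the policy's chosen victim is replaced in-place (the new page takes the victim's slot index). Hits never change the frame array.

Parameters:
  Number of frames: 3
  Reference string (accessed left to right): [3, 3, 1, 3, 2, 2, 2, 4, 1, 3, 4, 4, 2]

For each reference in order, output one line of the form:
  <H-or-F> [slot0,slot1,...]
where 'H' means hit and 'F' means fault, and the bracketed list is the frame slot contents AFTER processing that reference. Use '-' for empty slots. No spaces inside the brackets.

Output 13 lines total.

F [3,-,-]
H [3,-,-]
F [3,1,-]
H [3,1,-]
F [3,1,2]
H [3,1,2]
H [3,1,2]
F [3,4,2]
F [1,4,2]
F [1,4,3]
H [1,4,3]
H [1,4,3]
F [2,4,3]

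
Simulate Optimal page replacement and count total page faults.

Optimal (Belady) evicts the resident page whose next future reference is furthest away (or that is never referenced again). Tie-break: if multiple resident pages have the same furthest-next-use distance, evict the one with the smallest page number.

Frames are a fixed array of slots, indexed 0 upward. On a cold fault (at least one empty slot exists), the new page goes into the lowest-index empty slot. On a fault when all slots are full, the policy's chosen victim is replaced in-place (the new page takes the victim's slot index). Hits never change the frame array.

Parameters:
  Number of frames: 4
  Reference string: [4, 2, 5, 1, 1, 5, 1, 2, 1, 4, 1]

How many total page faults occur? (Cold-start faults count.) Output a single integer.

Step 0: ref 4 → FAULT, frames=[4,-,-,-]
Step 1: ref 2 → FAULT, frames=[4,2,-,-]
Step 2: ref 5 → FAULT, frames=[4,2,5,-]
Step 3: ref 1 → FAULT, frames=[4,2,5,1]
Step 4: ref 1 → HIT, frames=[4,2,5,1]
Step 5: ref 5 → HIT, frames=[4,2,5,1]
Step 6: ref 1 → HIT, frames=[4,2,5,1]
Step 7: ref 2 → HIT, frames=[4,2,5,1]
Step 8: ref 1 → HIT, frames=[4,2,5,1]
Step 9: ref 4 → HIT, frames=[4,2,5,1]
Step 10: ref 1 → HIT, frames=[4,2,5,1]
Total faults: 4

Answer: 4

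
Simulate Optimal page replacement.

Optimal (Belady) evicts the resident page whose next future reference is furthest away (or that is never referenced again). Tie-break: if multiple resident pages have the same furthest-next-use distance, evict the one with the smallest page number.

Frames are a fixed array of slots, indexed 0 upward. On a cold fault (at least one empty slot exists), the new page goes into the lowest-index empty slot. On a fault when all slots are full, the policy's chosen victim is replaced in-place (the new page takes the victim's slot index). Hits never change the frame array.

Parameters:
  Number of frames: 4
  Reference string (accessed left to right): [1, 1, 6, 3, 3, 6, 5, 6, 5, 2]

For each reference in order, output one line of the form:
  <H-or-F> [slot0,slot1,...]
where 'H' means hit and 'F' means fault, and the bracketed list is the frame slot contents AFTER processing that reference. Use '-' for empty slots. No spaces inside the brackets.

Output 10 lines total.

F [1,-,-,-]
H [1,-,-,-]
F [1,6,-,-]
F [1,6,3,-]
H [1,6,3,-]
H [1,6,3,-]
F [1,6,3,5]
H [1,6,3,5]
H [1,6,3,5]
F [2,6,3,5]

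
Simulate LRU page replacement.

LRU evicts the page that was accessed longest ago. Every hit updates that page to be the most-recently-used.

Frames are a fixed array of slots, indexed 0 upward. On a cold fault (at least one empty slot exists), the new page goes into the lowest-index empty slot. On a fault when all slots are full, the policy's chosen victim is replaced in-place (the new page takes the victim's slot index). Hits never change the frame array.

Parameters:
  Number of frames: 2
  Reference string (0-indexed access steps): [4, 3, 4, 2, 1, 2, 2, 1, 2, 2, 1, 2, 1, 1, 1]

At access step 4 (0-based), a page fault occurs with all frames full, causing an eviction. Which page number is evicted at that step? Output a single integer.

Answer: 4

Derivation:
Step 0: ref 4 -> FAULT, frames=[4,-]
Step 1: ref 3 -> FAULT, frames=[4,3]
Step 2: ref 4 -> HIT, frames=[4,3]
Step 3: ref 2 -> FAULT, evict 3, frames=[4,2]
Step 4: ref 1 -> FAULT, evict 4, frames=[1,2]
At step 4: evicted page 4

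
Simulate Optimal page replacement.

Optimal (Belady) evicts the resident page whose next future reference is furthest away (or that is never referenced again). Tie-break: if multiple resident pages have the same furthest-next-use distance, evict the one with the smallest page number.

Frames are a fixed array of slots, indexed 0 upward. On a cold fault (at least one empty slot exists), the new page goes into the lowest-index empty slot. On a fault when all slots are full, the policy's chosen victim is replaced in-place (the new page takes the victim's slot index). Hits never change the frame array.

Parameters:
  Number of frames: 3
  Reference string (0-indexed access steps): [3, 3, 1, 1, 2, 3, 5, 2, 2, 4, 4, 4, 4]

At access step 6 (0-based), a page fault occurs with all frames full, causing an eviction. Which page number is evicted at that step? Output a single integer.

Step 0: ref 3 -> FAULT, frames=[3,-,-]
Step 1: ref 3 -> HIT, frames=[3,-,-]
Step 2: ref 1 -> FAULT, frames=[3,1,-]
Step 3: ref 1 -> HIT, frames=[3,1,-]
Step 4: ref 2 -> FAULT, frames=[3,1,2]
Step 5: ref 3 -> HIT, frames=[3,1,2]
Step 6: ref 5 -> FAULT, evict 1, frames=[3,5,2]
At step 6: evicted page 1

Answer: 1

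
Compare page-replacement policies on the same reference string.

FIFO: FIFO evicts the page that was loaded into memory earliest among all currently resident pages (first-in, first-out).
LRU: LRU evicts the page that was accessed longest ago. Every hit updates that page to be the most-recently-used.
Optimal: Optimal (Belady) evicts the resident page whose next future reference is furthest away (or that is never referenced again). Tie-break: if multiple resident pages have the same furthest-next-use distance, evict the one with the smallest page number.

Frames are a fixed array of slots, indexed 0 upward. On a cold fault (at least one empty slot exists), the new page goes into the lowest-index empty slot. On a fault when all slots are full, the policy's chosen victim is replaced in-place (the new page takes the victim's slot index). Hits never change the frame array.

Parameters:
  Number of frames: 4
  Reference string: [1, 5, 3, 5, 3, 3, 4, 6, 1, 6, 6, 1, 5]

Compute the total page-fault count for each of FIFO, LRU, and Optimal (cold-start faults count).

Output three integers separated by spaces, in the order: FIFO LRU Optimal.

--- FIFO ---
  step 0: ref 1 -> FAULT, frames=[1,-,-,-] (faults so far: 1)
  step 1: ref 5 -> FAULT, frames=[1,5,-,-] (faults so far: 2)
  step 2: ref 3 -> FAULT, frames=[1,5,3,-] (faults so far: 3)
  step 3: ref 5 -> HIT, frames=[1,5,3,-] (faults so far: 3)
  step 4: ref 3 -> HIT, frames=[1,5,3,-] (faults so far: 3)
  step 5: ref 3 -> HIT, frames=[1,5,3,-] (faults so far: 3)
  step 6: ref 4 -> FAULT, frames=[1,5,3,4] (faults so far: 4)
  step 7: ref 6 -> FAULT, evict 1, frames=[6,5,3,4] (faults so far: 5)
  step 8: ref 1 -> FAULT, evict 5, frames=[6,1,3,4] (faults so far: 6)
  step 9: ref 6 -> HIT, frames=[6,1,3,4] (faults so far: 6)
  step 10: ref 6 -> HIT, frames=[6,1,3,4] (faults so far: 6)
  step 11: ref 1 -> HIT, frames=[6,1,3,4] (faults so far: 6)
  step 12: ref 5 -> FAULT, evict 3, frames=[6,1,5,4] (faults so far: 7)
  FIFO total faults: 7
--- LRU ---
  step 0: ref 1 -> FAULT, frames=[1,-,-,-] (faults so far: 1)
  step 1: ref 5 -> FAULT, frames=[1,5,-,-] (faults so far: 2)
  step 2: ref 3 -> FAULT, frames=[1,5,3,-] (faults so far: 3)
  step 3: ref 5 -> HIT, frames=[1,5,3,-] (faults so far: 3)
  step 4: ref 3 -> HIT, frames=[1,5,3,-] (faults so far: 3)
  step 5: ref 3 -> HIT, frames=[1,5,3,-] (faults so far: 3)
  step 6: ref 4 -> FAULT, frames=[1,5,3,4] (faults so far: 4)
  step 7: ref 6 -> FAULT, evict 1, frames=[6,5,3,4] (faults so far: 5)
  step 8: ref 1 -> FAULT, evict 5, frames=[6,1,3,4] (faults so far: 6)
  step 9: ref 6 -> HIT, frames=[6,1,3,4] (faults so far: 6)
  step 10: ref 6 -> HIT, frames=[6,1,3,4] (faults so far: 6)
  step 11: ref 1 -> HIT, frames=[6,1,3,4] (faults so far: 6)
  step 12: ref 5 -> FAULT, evict 3, frames=[6,1,5,4] (faults so far: 7)
  LRU total faults: 7
--- Optimal ---
  step 0: ref 1 -> FAULT, frames=[1,-,-,-] (faults so far: 1)
  step 1: ref 5 -> FAULT, frames=[1,5,-,-] (faults so far: 2)
  step 2: ref 3 -> FAULT, frames=[1,5,3,-] (faults so far: 3)
  step 3: ref 5 -> HIT, frames=[1,5,3,-] (faults so far: 3)
  step 4: ref 3 -> HIT, frames=[1,5,3,-] (faults so far: 3)
  step 5: ref 3 -> HIT, frames=[1,5,3,-] (faults so far: 3)
  step 6: ref 4 -> FAULT, frames=[1,5,3,4] (faults so far: 4)
  step 7: ref 6 -> FAULT, evict 3, frames=[1,5,6,4] (faults so far: 5)
  step 8: ref 1 -> HIT, frames=[1,5,6,4] (faults so far: 5)
  step 9: ref 6 -> HIT, frames=[1,5,6,4] (faults so far: 5)
  step 10: ref 6 -> HIT, frames=[1,5,6,4] (faults so far: 5)
  step 11: ref 1 -> HIT, frames=[1,5,6,4] (faults so far: 5)
  step 12: ref 5 -> HIT, frames=[1,5,6,4] (faults so far: 5)
  Optimal total faults: 5

Answer: 7 7 5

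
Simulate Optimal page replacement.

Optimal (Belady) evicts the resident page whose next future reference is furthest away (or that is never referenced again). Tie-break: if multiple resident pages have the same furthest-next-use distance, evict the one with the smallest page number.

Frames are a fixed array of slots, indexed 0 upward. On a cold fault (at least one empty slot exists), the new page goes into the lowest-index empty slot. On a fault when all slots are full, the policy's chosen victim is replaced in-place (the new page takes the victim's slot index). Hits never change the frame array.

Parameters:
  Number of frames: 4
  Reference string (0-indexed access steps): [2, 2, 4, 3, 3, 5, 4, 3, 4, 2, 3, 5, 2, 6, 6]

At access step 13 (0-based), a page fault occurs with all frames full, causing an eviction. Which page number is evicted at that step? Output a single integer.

Step 0: ref 2 -> FAULT, frames=[2,-,-,-]
Step 1: ref 2 -> HIT, frames=[2,-,-,-]
Step 2: ref 4 -> FAULT, frames=[2,4,-,-]
Step 3: ref 3 -> FAULT, frames=[2,4,3,-]
Step 4: ref 3 -> HIT, frames=[2,4,3,-]
Step 5: ref 5 -> FAULT, frames=[2,4,3,5]
Step 6: ref 4 -> HIT, frames=[2,4,3,5]
Step 7: ref 3 -> HIT, frames=[2,4,3,5]
Step 8: ref 4 -> HIT, frames=[2,4,3,5]
Step 9: ref 2 -> HIT, frames=[2,4,3,5]
Step 10: ref 3 -> HIT, frames=[2,4,3,5]
Step 11: ref 5 -> HIT, frames=[2,4,3,5]
Step 12: ref 2 -> HIT, frames=[2,4,3,5]
Step 13: ref 6 -> FAULT, evict 2, frames=[6,4,3,5]
At step 13: evicted page 2

Answer: 2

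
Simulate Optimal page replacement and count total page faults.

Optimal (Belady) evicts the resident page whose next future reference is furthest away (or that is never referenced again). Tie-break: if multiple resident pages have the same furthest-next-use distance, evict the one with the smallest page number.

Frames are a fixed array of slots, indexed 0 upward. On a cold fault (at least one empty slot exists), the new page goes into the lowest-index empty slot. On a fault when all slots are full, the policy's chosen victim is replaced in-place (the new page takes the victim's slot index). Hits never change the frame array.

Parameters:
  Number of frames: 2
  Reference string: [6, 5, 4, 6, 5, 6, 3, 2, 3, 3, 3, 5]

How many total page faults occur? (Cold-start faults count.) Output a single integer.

Answer: 7

Derivation:
Step 0: ref 6 → FAULT, frames=[6,-]
Step 1: ref 5 → FAULT, frames=[6,5]
Step 2: ref 4 → FAULT (evict 5), frames=[6,4]
Step 3: ref 6 → HIT, frames=[6,4]
Step 4: ref 5 → FAULT (evict 4), frames=[6,5]
Step 5: ref 6 → HIT, frames=[6,5]
Step 6: ref 3 → FAULT (evict 6), frames=[3,5]
Step 7: ref 2 → FAULT (evict 5), frames=[3,2]
Step 8: ref 3 → HIT, frames=[3,2]
Step 9: ref 3 → HIT, frames=[3,2]
Step 10: ref 3 → HIT, frames=[3,2]
Step 11: ref 5 → FAULT (evict 2), frames=[3,5]
Total faults: 7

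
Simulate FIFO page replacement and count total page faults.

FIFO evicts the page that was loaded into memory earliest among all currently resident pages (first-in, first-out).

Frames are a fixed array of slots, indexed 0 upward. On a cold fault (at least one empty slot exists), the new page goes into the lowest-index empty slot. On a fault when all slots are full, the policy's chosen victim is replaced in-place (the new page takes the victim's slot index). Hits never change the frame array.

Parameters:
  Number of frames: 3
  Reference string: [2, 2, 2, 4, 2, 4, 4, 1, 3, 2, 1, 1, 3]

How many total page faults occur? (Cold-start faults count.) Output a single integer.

Answer: 5

Derivation:
Step 0: ref 2 → FAULT, frames=[2,-,-]
Step 1: ref 2 → HIT, frames=[2,-,-]
Step 2: ref 2 → HIT, frames=[2,-,-]
Step 3: ref 4 → FAULT, frames=[2,4,-]
Step 4: ref 2 → HIT, frames=[2,4,-]
Step 5: ref 4 → HIT, frames=[2,4,-]
Step 6: ref 4 → HIT, frames=[2,4,-]
Step 7: ref 1 → FAULT, frames=[2,4,1]
Step 8: ref 3 → FAULT (evict 2), frames=[3,4,1]
Step 9: ref 2 → FAULT (evict 4), frames=[3,2,1]
Step 10: ref 1 → HIT, frames=[3,2,1]
Step 11: ref 1 → HIT, frames=[3,2,1]
Step 12: ref 3 → HIT, frames=[3,2,1]
Total faults: 5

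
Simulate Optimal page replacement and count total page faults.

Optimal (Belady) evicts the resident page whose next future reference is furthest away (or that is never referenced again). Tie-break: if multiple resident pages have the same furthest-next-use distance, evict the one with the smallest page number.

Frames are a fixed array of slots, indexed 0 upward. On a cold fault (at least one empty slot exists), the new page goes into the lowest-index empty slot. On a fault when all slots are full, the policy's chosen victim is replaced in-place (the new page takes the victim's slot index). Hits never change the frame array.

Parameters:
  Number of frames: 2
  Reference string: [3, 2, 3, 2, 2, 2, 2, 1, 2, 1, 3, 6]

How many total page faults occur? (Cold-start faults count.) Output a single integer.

Step 0: ref 3 → FAULT, frames=[3,-]
Step 1: ref 2 → FAULT, frames=[3,2]
Step 2: ref 3 → HIT, frames=[3,2]
Step 3: ref 2 → HIT, frames=[3,2]
Step 4: ref 2 → HIT, frames=[3,2]
Step 5: ref 2 → HIT, frames=[3,2]
Step 6: ref 2 → HIT, frames=[3,2]
Step 7: ref 1 → FAULT (evict 3), frames=[1,2]
Step 8: ref 2 → HIT, frames=[1,2]
Step 9: ref 1 → HIT, frames=[1,2]
Step 10: ref 3 → FAULT (evict 1), frames=[3,2]
Step 11: ref 6 → FAULT (evict 2), frames=[3,6]
Total faults: 5

Answer: 5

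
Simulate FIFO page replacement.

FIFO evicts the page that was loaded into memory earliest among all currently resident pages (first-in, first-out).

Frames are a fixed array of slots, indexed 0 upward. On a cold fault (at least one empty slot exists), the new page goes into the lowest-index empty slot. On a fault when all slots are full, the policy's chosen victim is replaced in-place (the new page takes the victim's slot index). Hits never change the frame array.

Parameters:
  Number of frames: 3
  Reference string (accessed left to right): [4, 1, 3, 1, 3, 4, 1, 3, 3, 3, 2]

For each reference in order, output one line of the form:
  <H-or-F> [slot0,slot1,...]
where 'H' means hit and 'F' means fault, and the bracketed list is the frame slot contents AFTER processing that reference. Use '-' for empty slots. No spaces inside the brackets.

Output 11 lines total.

F [4,-,-]
F [4,1,-]
F [4,1,3]
H [4,1,3]
H [4,1,3]
H [4,1,3]
H [4,1,3]
H [4,1,3]
H [4,1,3]
H [4,1,3]
F [2,1,3]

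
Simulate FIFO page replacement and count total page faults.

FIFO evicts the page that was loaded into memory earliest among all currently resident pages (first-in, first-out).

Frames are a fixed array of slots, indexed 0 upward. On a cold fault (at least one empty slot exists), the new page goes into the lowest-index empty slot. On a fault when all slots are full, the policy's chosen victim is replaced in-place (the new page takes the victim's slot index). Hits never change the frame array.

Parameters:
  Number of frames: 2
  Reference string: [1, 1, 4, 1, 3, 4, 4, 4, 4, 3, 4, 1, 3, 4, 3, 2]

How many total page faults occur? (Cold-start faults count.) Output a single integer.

Answer: 7

Derivation:
Step 0: ref 1 → FAULT, frames=[1,-]
Step 1: ref 1 → HIT, frames=[1,-]
Step 2: ref 4 → FAULT, frames=[1,4]
Step 3: ref 1 → HIT, frames=[1,4]
Step 4: ref 3 → FAULT (evict 1), frames=[3,4]
Step 5: ref 4 → HIT, frames=[3,4]
Step 6: ref 4 → HIT, frames=[3,4]
Step 7: ref 4 → HIT, frames=[3,4]
Step 8: ref 4 → HIT, frames=[3,4]
Step 9: ref 3 → HIT, frames=[3,4]
Step 10: ref 4 → HIT, frames=[3,4]
Step 11: ref 1 → FAULT (evict 4), frames=[3,1]
Step 12: ref 3 → HIT, frames=[3,1]
Step 13: ref 4 → FAULT (evict 3), frames=[4,1]
Step 14: ref 3 → FAULT (evict 1), frames=[4,3]
Step 15: ref 2 → FAULT (evict 4), frames=[2,3]
Total faults: 7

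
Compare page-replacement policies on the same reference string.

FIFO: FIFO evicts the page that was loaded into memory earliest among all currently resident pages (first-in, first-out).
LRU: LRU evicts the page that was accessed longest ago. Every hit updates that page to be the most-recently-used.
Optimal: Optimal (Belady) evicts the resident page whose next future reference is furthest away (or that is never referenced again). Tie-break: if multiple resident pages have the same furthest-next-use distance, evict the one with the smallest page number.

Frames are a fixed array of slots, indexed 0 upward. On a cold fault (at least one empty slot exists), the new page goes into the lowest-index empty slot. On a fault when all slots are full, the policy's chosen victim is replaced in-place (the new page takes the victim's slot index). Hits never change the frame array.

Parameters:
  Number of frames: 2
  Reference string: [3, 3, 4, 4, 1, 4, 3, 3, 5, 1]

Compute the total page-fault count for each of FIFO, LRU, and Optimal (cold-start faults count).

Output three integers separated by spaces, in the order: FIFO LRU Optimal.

Answer: 6 6 5

Derivation:
--- FIFO ---
  step 0: ref 3 -> FAULT, frames=[3,-] (faults so far: 1)
  step 1: ref 3 -> HIT, frames=[3,-] (faults so far: 1)
  step 2: ref 4 -> FAULT, frames=[3,4] (faults so far: 2)
  step 3: ref 4 -> HIT, frames=[3,4] (faults so far: 2)
  step 4: ref 1 -> FAULT, evict 3, frames=[1,4] (faults so far: 3)
  step 5: ref 4 -> HIT, frames=[1,4] (faults so far: 3)
  step 6: ref 3 -> FAULT, evict 4, frames=[1,3] (faults so far: 4)
  step 7: ref 3 -> HIT, frames=[1,3] (faults so far: 4)
  step 8: ref 5 -> FAULT, evict 1, frames=[5,3] (faults so far: 5)
  step 9: ref 1 -> FAULT, evict 3, frames=[5,1] (faults so far: 6)
  FIFO total faults: 6
--- LRU ---
  step 0: ref 3 -> FAULT, frames=[3,-] (faults so far: 1)
  step 1: ref 3 -> HIT, frames=[3,-] (faults so far: 1)
  step 2: ref 4 -> FAULT, frames=[3,4] (faults so far: 2)
  step 3: ref 4 -> HIT, frames=[3,4] (faults so far: 2)
  step 4: ref 1 -> FAULT, evict 3, frames=[1,4] (faults so far: 3)
  step 5: ref 4 -> HIT, frames=[1,4] (faults so far: 3)
  step 6: ref 3 -> FAULT, evict 1, frames=[3,4] (faults so far: 4)
  step 7: ref 3 -> HIT, frames=[3,4] (faults so far: 4)
  step 8: ref 5 -> FAULT, evict 4, frames=[3,5] (faults so far: 5)
  step 9: ref 1 -> FAULT, evict 3, frames=[1,5] (faults so far: 6)
  LRU total faults: 6
--- Optimal ---
  step 0: ref 3 -> FAULT, frames=[3,-] (faults so far: 1)
  step 1: ref 3 -> HIT, frames=[3,-] (faults so far: 1)
  step 2: ref 4 -> FAULT, frames=[3,4] (faults so far: 2)
  step 3: ref 4 -> HIT, frames=[3,4] (faults so far: 2)
  step 4: ref 1 -> FAULT, evict 3, frames=[1,4] (faults so far: 3)
  step 5: ref 4 -> HIT, frames=[1,4] (faults so far: 3)
  step 6: ref 3 -> FAULT, evict 4, frames=[1,3] (faults so far: 4)
  step 7: ref 3 -> HIT, frames=[1,3] (faults so far: 4)
  step 8: ref 5 -> FAULT, evict 3, frames=[1,5] (faults so far: 5)
  step 9: ref 1 -> HIT, frames=[1,5] (faults so far: 5)
  Optimal total faults: 5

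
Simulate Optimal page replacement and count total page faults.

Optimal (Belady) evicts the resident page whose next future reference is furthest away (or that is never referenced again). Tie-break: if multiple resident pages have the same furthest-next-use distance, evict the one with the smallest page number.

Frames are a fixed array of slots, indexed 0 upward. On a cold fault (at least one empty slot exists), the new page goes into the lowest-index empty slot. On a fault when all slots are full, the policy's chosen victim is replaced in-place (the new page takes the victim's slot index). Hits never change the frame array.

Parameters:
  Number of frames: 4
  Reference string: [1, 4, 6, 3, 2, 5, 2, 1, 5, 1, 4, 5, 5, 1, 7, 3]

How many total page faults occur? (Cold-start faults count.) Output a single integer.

Step 0: ref 1 → FAULT, frames=[1,-,-,-]
Step 1: ref 4 → FAULT, frames=[1,4,-,-]
Step 2: ref 6 → FAULT, frames=[1,4,6,-]
Step 3: ref 3 → FAULT, frames=[1,4,6,3]
Step 4: ref 2 → FAULT (evict 6), frames=[1,4,2,3]
Step 5: ref 5 → FAULT (evict 3), frames=[1,4,2,5]
Step 6: ref 2 → HIT, frames=[1,4,2,5]
Step 7: ref 1 → HIT, frames=[1,4,2,5]
Step 8: ref 5 → HIT, frames=[1,4,2,5]
Step 9: ref 1 → HIT, frames=[1,4,2,5]
Step 10: ref 4 → HIT, frames=[1,4,2,5]
Step 11: ref 5 → HIT, frames=[1,4,2,5]
Step 12: ref 5 → HIT, frames=[1,4,2,5]
Step 13: ref 1 → HIT, frames=[1,4,2,5]
Step 14: ref 7 → FAULT (evict 1), frames=[7,4,2,5]
Step 15: ref 3 → FAULT (evict 2), frames=[7,4,3,5]
Total faults: 8

Answer: 8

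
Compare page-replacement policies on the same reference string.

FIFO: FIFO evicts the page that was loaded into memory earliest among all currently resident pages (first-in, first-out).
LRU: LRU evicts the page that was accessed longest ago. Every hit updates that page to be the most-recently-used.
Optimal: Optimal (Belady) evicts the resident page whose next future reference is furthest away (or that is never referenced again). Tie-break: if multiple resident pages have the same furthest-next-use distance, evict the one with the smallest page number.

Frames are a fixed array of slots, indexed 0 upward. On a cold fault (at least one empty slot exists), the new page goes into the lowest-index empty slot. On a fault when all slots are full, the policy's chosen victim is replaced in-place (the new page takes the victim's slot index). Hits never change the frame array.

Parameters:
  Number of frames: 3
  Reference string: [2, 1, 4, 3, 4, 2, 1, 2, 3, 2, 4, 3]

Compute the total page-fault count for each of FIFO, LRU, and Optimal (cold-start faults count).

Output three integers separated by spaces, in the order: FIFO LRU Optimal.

--- FIFO ---
  step 0: ref 2 -> FAULT, frames=[2,-,-] (faults so far: 1)
  step 1: ref 1 -> FAULT, frames=[2,1,-] (faults so far: 2)
  step 2: ref 4 -> FAULT, frames=[2,1,4] (faults so far: 3)
  step 3: ref 3 -> FAULT, evict 2, frames=[3,1,4] (faults so far: 4)
  step 4: ref 4 -> HIT, frames=[3,1,4] (faults so far: 4)
  step 5: ref 2 -> FAULT, evict 1, frames=[3,2,4] (faults so far: 5)
  step 6: ref 1 -> FAULT, evict 4, frames=[3,2,1] (faults so far: 6)
  step 7: ref 2 -> HIT, frames=[3,2,1] (faults so far: 6)
  step 8: ref 3 -> HIT, frames=[3,2,1] (faults so far: 6)
  step 9: ref 2 -> HIT, frames=[3,2,1] (faults so far: 6)
  step 10: ref 4 -> FAULT, evict 3, frames=[4,2,1] (faults so far: 7)
  step 11: ref 3 -> FAULT, evict 2, frames=[4,3,1] (faults so far: 8)
  FIFO total faults: 8
--- LRU ---
  step 0: ref 2 -> FAULT, frames=[2,-,-] (faults so far: 1)
  step 1: ref 1 -> FAULT, frames=[2,1,-] (faults so far: 2)
  step 2: ref 4 -> FAULT, frames=[2,1,4] (faults so far: 3)
  step 3: ref 3 -> FAULT, evict 2, frames=[3,1,4] (faults so far: 4)
  step 4: ref 4 -> HIT, frames=[3,1,4] (faults so far: 4)
  step 5: ref 2 -> FAULT, evict 1, frames=[3,2,4] (faults so far: 5)
  step 6: ref 1 -> FAULT, evict 3, frames=[1,2,4] (faults so far: 6)
  step 7: ref 2 -> HIT, frames=[1,2,4] (faults so far: 6)
  step 8: ref 3 -> FAULT, evict 4, frames=[1,2,3] (faults so far: 7)
  step 9: ref 2 -> HIT, frames=[1,2,3] (faults so far: 7)
  step 10: ref 4 -> FAULT, evict 1, frames=[4,2,3] (faults so far: 8)
  step 11: ref 3 -> HIT, frames=[4,2,3] (faults so far: 8)
  LRU total faults: 8
--- Optimal ---
  step 0: ref 2 -> FAULT, frames=[2,-,-] (faults so far: 1)
  step 1: ref 1 -> FAULT, frames=[2,1,-] (faults so far: 2)
  step 2: ref 4 -> FAULT, frames=[2,1,4] (faults so far: 3)
  step 3: ref 3 -> FAULT, evict 1, frames=[2,3,4] (faults so far: 4)
  step 4: ref 4 -> HIT, frames=[2,3,4] (faults so far: 4)
  step 5: ref 2 -> HIT, frames=[2,3,4] (faults so far: 4)
  step 6: ref 1 -> FAULT, evict 4, frames=[2,3,1] (faults so far: 5)
  step 7: ref 2 -> HIT, frames=[2,3,1] (faults so far: 5)
  step 8: ref 3 -> HIT, frames=[2,3,1] (faults so far: 5)
  step 9: ref 2 -> HIT, frames=[2,3,1] (faults so far: 5)
  step 10: ref 4 -> FAULT, evict 1, frames=[2,3,4] (faults so far: 6)
  step 11: ref 3 -> HIT, frames=[2,3,4] (faults so far: 6)
  Optimal total faults: 6

Answer: 8 8 6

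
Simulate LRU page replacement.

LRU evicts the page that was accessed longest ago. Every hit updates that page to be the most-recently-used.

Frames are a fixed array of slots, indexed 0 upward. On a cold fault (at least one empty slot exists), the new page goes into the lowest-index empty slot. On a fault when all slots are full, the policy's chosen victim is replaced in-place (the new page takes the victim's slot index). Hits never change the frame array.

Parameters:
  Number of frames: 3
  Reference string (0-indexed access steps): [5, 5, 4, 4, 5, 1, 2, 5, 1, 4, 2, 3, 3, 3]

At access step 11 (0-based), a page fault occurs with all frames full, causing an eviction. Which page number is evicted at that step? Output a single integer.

Answer: 1

Derivation:
Step 0: ref 5 -> FAULT, frames=[5,-,-]
Step 1: ref 5 -> HIT, frames=[5,-,-]
Step 2: ref 4 -> FAULT, frames=[5,4,-]
Step 3: ref 4 -> HIT, frames=[5,4,-]
Step 4: ref 5 -> HIT, frames=[5,4,-]
Step 5: ref 1 -> FAULT, frames=[5,4,1]
Step 6: ref 2 -> FAULT, evict 4, frames=[5,2,1]
Step 7: ref 5 -> HIT, frames=[5,2,1]
Step 8: ref 1 -> HIT, frames=[5,2,1]
Step 9: ref 4 -> FAULT, evict 2, frames=[5,4,1]
Step 10: ref 2 -> FAULT, evict 5, frames=[2,4,1]
Step 11: ref 3 -> FAULT, evict 1, frames=[2,4,3]
At step 11: evicted page 1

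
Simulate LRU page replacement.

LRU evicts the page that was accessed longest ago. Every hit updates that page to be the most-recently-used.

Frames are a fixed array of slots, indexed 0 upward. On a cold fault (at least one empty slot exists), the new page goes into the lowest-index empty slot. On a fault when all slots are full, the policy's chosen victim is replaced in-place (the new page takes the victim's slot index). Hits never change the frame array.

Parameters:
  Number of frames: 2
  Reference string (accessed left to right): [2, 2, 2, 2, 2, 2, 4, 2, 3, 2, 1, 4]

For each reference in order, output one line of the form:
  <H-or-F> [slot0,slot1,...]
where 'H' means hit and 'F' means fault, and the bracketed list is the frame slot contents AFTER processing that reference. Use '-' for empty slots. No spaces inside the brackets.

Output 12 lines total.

F [2,-]
H [2,-]
H [2,-]
H [2,-]
H [2,-]
H [2,-]
F [2,4]
H [2,4]
F [2,3]
H [2,3]
F [2,1]
F [4,1]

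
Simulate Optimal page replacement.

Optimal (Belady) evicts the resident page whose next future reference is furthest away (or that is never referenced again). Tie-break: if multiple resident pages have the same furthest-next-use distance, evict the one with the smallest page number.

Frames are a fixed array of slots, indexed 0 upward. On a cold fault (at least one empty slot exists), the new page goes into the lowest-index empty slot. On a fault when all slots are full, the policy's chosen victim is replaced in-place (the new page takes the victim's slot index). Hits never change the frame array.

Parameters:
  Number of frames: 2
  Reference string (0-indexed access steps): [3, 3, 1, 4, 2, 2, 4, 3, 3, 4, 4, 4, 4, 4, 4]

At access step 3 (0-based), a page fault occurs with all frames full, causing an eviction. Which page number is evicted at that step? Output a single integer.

Answer: 1

Derivation:
Step 0: ref 3 -> FAULT, frames=[3,-]
Step 1: ref 3 -> HIT, frames=[3,-]
Step 2: ref 1 -> FAULT, frames=[3,1]
Step 3: ref 4 -> FAULT, evict 1, frames=[3,4]
At step 3: evicted page 1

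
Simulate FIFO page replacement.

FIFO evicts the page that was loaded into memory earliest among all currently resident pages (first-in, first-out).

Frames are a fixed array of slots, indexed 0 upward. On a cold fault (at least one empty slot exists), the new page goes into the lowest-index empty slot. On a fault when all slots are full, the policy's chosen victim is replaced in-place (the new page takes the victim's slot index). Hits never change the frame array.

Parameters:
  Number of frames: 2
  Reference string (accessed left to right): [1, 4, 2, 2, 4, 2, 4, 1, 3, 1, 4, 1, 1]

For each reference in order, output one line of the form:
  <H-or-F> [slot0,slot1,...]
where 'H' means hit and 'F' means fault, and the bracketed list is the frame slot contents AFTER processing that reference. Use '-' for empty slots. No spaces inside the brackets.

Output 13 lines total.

F [1,-]
F [1,4]
F [2,4]
H [2,4]
H [2,4]
H [2,4]
H [2,4]
F [2,1]
F [3,1]
H [3,1]
F [3,4]
F [1,4]
H [1,4]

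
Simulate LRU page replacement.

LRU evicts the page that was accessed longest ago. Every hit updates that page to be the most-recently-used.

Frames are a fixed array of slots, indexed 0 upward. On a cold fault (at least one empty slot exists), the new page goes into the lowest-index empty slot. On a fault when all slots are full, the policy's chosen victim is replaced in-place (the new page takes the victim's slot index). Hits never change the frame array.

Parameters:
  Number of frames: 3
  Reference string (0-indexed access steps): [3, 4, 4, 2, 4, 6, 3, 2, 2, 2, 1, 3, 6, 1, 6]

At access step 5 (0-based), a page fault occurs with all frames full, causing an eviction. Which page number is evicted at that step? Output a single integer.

Answer: 3

Derivation:
Step 0: ref 3 -> FAULT, frames=[3,-,-]
Step 1: ref 4 -> FAULT, frames=[3,4,-]
Step 2: ref 4 -> HIT, frames=[3,4,-]
Step 3: ref 2 -> FAULT, frames=[3,4,2]
Step 4: ref 4 -> HIT, frames=[3,4,2]
Step 5: ref 6 -> FAULT, evict 3, frames=[6,4,2]
At step 5: evicted page 3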